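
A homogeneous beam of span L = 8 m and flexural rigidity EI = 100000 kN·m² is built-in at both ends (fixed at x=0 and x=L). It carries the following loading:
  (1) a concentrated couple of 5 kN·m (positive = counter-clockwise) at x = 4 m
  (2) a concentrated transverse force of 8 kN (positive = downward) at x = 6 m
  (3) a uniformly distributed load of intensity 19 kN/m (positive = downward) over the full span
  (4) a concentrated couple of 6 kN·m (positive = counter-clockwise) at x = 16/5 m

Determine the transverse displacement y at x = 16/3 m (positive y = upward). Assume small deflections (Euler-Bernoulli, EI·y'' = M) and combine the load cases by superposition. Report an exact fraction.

Load 1 — applied couple M₀=5 kN·m at a=4 m (b=L-a=4):
  y_1 = (R_Ax³/6 - M_Ax²/2 - M₀(x-a)²/2)/EI  [x>a] with R_A=15/16, M_A=5/4 = ((15/16)·(16/3)³/6 - (5/4)·(16/3)²/2 - 5·((16/3)-4)²/2)/100000 = 1/67500 m
Load 2 — point force P=8 kN at a=6 m (b=L-a=2):
  y_2 = -Pb²x²(3aL-(3a+b)x)/(6L³EI)  [x≤a] = -8·2²·(16/3)²·(3·6·8-(3·6+2)·(16/3))/(6·8³·100000) = -28/253125 m
Load 3 — uniform load w=19 kN/m over full span:
  y_3 = -wx²(L-x)²/(24EI) = -19·(16/3)²·(8-(16/3))²/(24·100000) = -1216/759375 m
Load 4 — applied couple M₀=6 kN·m at a=16/5 m (b=L-a=24/5):
  y_4 = (R_Ax³/6 - M_Ax²/2 - M₀(x-a)²/2)/EI  [x>a] with R_A=27/25, M_A=18/25 = ((27/25)·(16/3)³/6 - (18/25)·(16/3)²/2 - 6·((16/3)-(16/5))²/2)/100000 = 8/234375 m
Superposition: y = Σ y_i = -126283/75937500 m ≈ -0.001663 m

y(16/3) = -126283/75937500 m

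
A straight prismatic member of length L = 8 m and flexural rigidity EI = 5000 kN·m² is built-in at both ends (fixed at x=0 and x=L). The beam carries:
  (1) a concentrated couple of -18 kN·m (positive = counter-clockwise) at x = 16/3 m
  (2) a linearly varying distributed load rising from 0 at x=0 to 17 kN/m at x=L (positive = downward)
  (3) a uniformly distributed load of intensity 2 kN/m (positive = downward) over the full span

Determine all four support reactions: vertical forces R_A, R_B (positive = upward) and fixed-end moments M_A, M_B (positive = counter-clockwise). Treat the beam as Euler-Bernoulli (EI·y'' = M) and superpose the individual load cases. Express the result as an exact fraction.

R_A = 127/5 kN, M_A = 614/15 kN·m, R_B = 293/5 kN, M_B = -976/15 kN·m

Load 1 — applied couple M₀=-18 kN·m at a=16/3 m (b=L-a=8/3):
  R_A = 6M₀ab/L³ = 6·(-18)·(16/3)·(8/3)/8³ = -3 kN
  M_A = M₀b(2a-b)/L² = (-18)·(8/3)·(2·(16/3)-(8/3))/8² = -6 kN·m
  R_B = -6M₀ab/L³ = -6·(-18)·(16/3)·(8/3)/8³ = 3 kN
  M_B = M₀a(2b-a)/L² = (-18)·(16/3)·(2·(8/3)-(16/3))/8² = 0 kN·m
Load 2 — triangular load w₀=17 kN/m (0→w₀ over full span):
  R_A = 3w₀L/20 = 3·17·8/20 = 102/5 kN
  M_A = w₀L²/30 = 17·8²/30 = 544/15 kN·m
  R_B = 7w₀L/20 = 7·17·8/20 = 238/5 kN
  M_B = -w₀L²/20 = -17·8²/20 = -272/5 kN·m
Load 3 — uniform load w=2 kN/m over full span:
  R_A = wL/2 = 2·8/2 = 8 kN
  M_A = wL²/12 = 2·8²/12 = 32/3 kN·m
  R_B = wL/2 = 2·8/2 = 8 kN
  M_B = -wL²/12 = -2·8²/12 = -32/3 kN·m
Superposition: R_A = 127/5 kN, M_A = 614/15 kN·m, R_B = 293/5 kN, M_B = -976/15 kN·m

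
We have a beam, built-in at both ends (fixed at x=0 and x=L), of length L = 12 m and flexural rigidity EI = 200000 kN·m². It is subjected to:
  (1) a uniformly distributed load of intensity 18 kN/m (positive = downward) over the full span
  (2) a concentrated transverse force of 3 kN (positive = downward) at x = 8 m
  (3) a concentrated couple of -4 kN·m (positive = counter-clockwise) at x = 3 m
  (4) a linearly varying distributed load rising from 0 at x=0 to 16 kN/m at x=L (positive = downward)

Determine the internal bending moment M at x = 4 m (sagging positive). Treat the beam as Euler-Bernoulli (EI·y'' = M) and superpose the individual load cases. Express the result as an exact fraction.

M(4) = 17707/180 kN·m

Load 1 — uniform load w=18 kN/m over full span:
  M_1 = wLx/2 - wL²/12 - wx²/2 = 18·12·4/2 - 18·12²/12 - 18·4²/2 = 72 kN·m
Load 2 — point force P=3 kN at a=8 m (b=L-a=4):
  M_2 = Pb²(3a+b)x/L³ - Pab²/L²  [x≤a] = 3·4²·(3·8+4)·4/12³ - 3·8·4²/12² = 4/9 kN·m
Load 3 — applied couple M₀=-4 kN·m at a=3 m (b=L-a=9):
  M_3 = R_Ax - M_A - M₀  [x>a] with R_A=-3/8, M_A=3/4 = (-3/8)·4 - (3/4) - (-4) = 7/4 kN·m
Load 4 — triangular load w₀=16 kN/m (0→w₀ over full span):
  M_4 = 3w₀Lx/20 - w₀L²/30 - w₀x³/(6L) = 3·16·12·4/20 - 16·12²/30 - 16·4³/(6·12) = 1088/45 kN·m
Superposition: M = Σ M_i = 17707/180 kN·m ≈ 98.372222 kN·m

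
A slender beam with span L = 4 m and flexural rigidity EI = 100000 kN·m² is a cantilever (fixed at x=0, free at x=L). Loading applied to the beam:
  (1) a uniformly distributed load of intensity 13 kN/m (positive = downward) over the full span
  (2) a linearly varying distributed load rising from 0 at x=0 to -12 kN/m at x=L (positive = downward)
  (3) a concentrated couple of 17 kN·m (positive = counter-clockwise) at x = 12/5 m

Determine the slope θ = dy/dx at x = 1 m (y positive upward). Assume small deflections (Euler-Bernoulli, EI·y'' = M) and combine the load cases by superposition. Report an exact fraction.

Load 1 — uniform load w=13 kN/m over full span:
  θ_1 = -wx(x²-3Lx+3L²)/(6EI) = -13·1·(1²-3·4·1+3·4²)/(6·100000) = -481/600000 rad
Load 2 — triangular load w₀=-12 kN/m (0→w₀ over full span):
  θ_2 = (w₀Lx²/4-w₀L²x/3-w₀x⁴/(24L))/EI = ((-12)·4·1²/4-(-12)·4²·1/3-(-12)·1⁴/(24·4))/100000 = 417/800000 rad
Load 3 — applied couple M₀=17 kN·m at a=12/5 m (b=L-a=8/5):
  θ_3 = M₀x/EI  [x≤a] = 17·1/100000 = 17/100000 rad
Superposition: θ = Σ θ_i = -53/480000 rad ≈ -0.000110 rad

θ(1) = -53/480000 rad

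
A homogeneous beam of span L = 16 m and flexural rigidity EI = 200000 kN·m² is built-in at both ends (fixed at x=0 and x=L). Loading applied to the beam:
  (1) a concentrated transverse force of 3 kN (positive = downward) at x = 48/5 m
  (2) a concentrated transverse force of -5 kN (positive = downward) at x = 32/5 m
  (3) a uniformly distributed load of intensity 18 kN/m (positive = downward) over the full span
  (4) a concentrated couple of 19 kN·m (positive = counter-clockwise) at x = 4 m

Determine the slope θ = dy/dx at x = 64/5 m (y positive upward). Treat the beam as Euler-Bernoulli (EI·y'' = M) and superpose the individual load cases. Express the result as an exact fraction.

Load 1 — point force P=3 kN at a=48/5 m (b=L-a=32/5):
  θ_1 = Pa²(L-x)(2bL-(3b+a)(L-x))/(2L³EI)  [x>a] = 3·(48/5)²·(16-(64/5))·(2·(32/5)·16-(3·(32/5)+(48/5))·(16-(64/5)))/(2·16³·200000) = 594/9765625 rad
Load 2 — point force P=-5 kN at a=32/5 m (b=L-a=48/5):
  θ_2 = Pa²(L-x)(2bL-(3b+a)(L-x))/(2L³EI)  [x>a] = (-5)·(32/5)²·(16-(64/5))·(2·(48/5)·16-(3·(48/5)+(32/5))·(16-(64/5)))/(2·16³·200000) = -152/1953125 rad
Load 3 — uniform load w=18 kN/m over full span:
  θ_3 = -wx(L-x)(L-2x)/(12EI) = -18·(64/5)·(16-(64/5))·(16-2·(64/5))/(12·200000) = 1152/390625 rad
Load 4 — applied couple M₀=19 kN·m at a=4 m (b=L-a=12):
  θ_4 = (R_Ax²/2 - M_Ax - M₀(x-a))/EI  [x>a] with R_A=171/128, M_A=-57/16 = ((171/128)·(64/5)²/2 - (-57/16)·(64/5) - 19·((64/5)-4))/200000 = -19/312500 rad
Superposition: θ = Σ θ_i = 112161/39062500 rad ≈ 0.002871 rad

θ(64/5) = 112161/39062500 rad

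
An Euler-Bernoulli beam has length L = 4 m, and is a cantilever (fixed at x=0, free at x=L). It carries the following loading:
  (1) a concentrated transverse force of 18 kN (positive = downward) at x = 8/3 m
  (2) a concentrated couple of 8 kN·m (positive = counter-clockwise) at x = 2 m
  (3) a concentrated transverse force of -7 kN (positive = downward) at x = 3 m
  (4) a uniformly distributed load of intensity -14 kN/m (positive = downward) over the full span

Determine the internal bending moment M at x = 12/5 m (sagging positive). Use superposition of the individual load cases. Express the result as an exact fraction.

M(12/5) = 433/25 kN·m

Load 1 — point force P=18 kN at a=8/3 m (b=L-a=4/3):
  M_1 = -P(a-x)  [x≤a] = -18·((8/3)-(12/5)) = -24/5 kN·m
Load 2 — applied couple M₀=8 kN·m at a=2 m (b=L-a=2):
  M_2 = 0  [x>a] = 0 kN·m
Load 3 — point force P=-7 kN at a=3 m (b=L-a=1):
  M_3 = -P(a-x)  [x≤a] = -(-7)·(3-(12/5)) = 21/5 kN·m
Load 4 — uniform load w=-14 kN/m over full span:
  M_4 = -w(L-x)²/2 = -(-14)·(4-(12/5))²/2 = 448/25 kN·m
Superposition: M = Σ M_i = 433/25 kN·m ≈ 17.320000 kN·m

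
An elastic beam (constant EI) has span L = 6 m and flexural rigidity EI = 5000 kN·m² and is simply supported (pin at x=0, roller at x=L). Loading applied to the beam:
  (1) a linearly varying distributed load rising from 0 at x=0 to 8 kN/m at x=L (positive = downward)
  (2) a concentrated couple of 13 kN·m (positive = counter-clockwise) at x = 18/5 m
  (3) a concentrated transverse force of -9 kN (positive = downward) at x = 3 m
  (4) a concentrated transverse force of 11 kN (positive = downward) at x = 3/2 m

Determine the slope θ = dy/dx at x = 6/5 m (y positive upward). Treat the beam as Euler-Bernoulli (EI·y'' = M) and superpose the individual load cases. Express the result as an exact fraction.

θ(6/5) = -637229/100000000 rad

Load 1 — triangular load w₀=8 kN/m (0→w₀ over full span):
  θ_1 = -w₀(7L⁴-30L²x²+15x⁴)/(360LEI) = -8·(7·6⁴-30·6²·(6/5)²+15·(6/5)⁴)/(360·6·5000) = -2184/390625 rad
Load 2 — applied couple M₀=13 kN·m at a=18/5 m (b=L-a=12/5):
  θ_2 = (M₀x²/(2L)+C₁)/EI  [x≤a] with C₁=M₀(3b²-L²)/(6L)=-169/25 = (13·(6/5)²/(2·6)+(-169/25))/5000 = -13/12500 rad
Load 3 — point force P=-9 kN at a=3 m (b=L-a=3):
  θ_3 = -Pb(L²-b²-3x²)/(6LEI)  [x≤a] = -(-9)·3·(6²-3²-3·(6/5)²)/(6·6·5000) = 1701/500000 rad
Load 4 — point force P=11 kN at a=3/2 m (b=L-a=9/2):
  θ_4 = -Pb(L²-b²-3x²)/(6LEI)  [x≤a] = -11·(9/2)·(6²-(9/2)²-3·(6/5)²)/(6·6·5000) = -12573/4000000 rad
Superposition: θ = Σ θ_i = -637229/100000000 rad ≈ -0.006372 rad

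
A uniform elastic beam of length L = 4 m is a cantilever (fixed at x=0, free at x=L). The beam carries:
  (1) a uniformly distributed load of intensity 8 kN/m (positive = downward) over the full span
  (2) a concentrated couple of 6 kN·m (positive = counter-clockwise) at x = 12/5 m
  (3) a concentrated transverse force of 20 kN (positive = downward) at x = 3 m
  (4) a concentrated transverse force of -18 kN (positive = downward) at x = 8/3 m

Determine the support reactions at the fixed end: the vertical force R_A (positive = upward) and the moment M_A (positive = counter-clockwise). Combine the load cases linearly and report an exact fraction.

Load 1 — uniform load w=8 kN/m over full span:
  R_A = wL = 8·4 = 32 kN
  M_A = wL²/2 = 8·4²/2 = 64 kN·m
Load 2 — applied couple M₀=6 kN·m at a=12/5 m (b=L-a=8/5):
  R_A = 0 kN
  M_A = -M₀ = -6 kN·m
Load 3 — point force P=20 kN at a=3 m (b=L-a=1):
  R_A = P = 20 kN
  M_A = Pa = 20·3 = 60 kN·m
Load 4 — point force P=-18 kN at a=8/3 m (b=L-a=4/3):
  R_A = P = (-18) = -18 kN
  M_A = Pa = (-18)·(8/3) = -48 kN·m
Superposition: R_A = 34 kN, M_A = 70 kN·m

R_A = 34 kN, M_A = 70 kN·m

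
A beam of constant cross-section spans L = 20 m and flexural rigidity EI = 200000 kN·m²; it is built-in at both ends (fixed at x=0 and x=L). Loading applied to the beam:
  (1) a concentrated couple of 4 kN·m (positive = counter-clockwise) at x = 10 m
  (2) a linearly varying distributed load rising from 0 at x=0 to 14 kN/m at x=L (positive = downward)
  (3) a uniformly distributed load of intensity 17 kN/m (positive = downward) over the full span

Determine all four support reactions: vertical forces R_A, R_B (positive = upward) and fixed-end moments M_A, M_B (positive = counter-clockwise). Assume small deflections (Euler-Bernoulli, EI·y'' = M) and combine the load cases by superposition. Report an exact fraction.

Load 1 — applied couple M₀=4 kN·m at a=10 m (b=L-a=10):
  R_A = 6M₀ab/L³ = 6·4·10·10/20³ = 3/10 kN
  M_A = M₀b(2a-b)/L² = 4·10·(2·10-10)/20² = 1 kN·m
  R_B = -6M₀ab/L³ = -6·4·10·10/20³ = -3/10 kN
  M_B = M₀a(2b-a)/L² = 4·10·(2·10-10)/20² = 1 kN·m
Load 2 — triangular load w₀=14 kN/m (0→w₀ over full span):
  R_A = 3w₀L/20 = 3·14·20/20 = 42 kN
  M_A = w₀L²/30 = 14·20²/30 = 560/3 kN·m
  R_B = 7w₀L/20 = 7·14·20/20 = 98 kN
  M_B = -w₀L²/20 = -14·20²/20 = -280 kN·m
Load 3 — uniform load w=17 kN/m over full span:
  R_A = wL/2 = 17·20/2 = 170 kN
  M_A = wL²/12 = 17·20²/12 = 1700/3 kN·m
  R_B = wL/2 = 17·20/2 = 170 kN
  M_B = -wL²/12 = -17·20²/12 = -1700/3 kN·m
Superposition: R_A = 2123/10 kN, M_A = 2263/3 kN·m, R_B = 2677/10 kN, M_B = -2537/3 kN·m

R_A = 2123/10 kN, M_A = 2263/3 kN·m, R_B = 2677/10 kN, M_B = -2537/3 kN·m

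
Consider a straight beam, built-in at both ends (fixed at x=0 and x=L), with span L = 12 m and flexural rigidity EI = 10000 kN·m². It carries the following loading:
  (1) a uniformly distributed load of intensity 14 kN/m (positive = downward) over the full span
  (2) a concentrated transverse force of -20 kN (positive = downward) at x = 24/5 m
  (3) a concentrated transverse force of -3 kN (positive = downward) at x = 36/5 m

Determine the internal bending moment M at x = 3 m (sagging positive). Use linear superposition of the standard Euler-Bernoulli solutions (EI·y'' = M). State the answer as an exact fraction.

Load 1 — uniform load w=14 kN/m over full span:
  M_1 = wLx/2 - wL²/12 - wx²/2 = 14·12·3/2 - 14·12²/12 - 14·3²/2 = 21 kN·m
Load 2 — point force P=-20 kN at a=24/5 m (b=L-a=36/5):
  M_2 = Pb²(3a+b)x/L³ - Pab²/L²  [x≤a] = (-20)·(36/5)²·(3·(24/5)+(36/5))·3/12³ - (-20)·(24/5)·(36/5)²/12² = -108/25 kN·m
Load 3 — point force P=-3 kN at a=36/5 m (b=L-a=24/5):
  M_3 = Pb²(3a+b)x/L³ - Pab²/L²  [x≤a] = (-3)·(24/5)²·(3·(36/5)+(24/5))·3/12³ - (-3)·(36/5)·(24/5)²/12² = 36/125 kN·m
Superposition: M = Σ M_i = 2121/125 kN·m ≈ 16.968000 kN·m

M(3) = 2121/125 kN·m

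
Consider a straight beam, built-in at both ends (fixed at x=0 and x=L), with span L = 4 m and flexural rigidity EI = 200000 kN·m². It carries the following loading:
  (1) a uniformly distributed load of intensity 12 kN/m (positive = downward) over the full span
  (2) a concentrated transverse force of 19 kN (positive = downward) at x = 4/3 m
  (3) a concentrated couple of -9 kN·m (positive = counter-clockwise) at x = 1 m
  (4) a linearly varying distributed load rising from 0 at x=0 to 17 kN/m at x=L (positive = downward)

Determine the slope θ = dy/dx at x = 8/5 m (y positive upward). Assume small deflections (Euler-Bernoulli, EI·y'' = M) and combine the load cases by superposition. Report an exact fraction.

θ(8/5) = -77611/2250000000 rad

Load 1 — uniform load w=12 kN/m over full span:
  θ_1 = -wx(L-x)(L-2x)/(12EI) = -12·(8/5)·(4-(8/5))·(4-2·(8/5))/(12·200000) = -6/390625 rad
Load 2 — point force P=19 kN at a=4/3 m (b=L-a=8/3):
  θ_2 = Pa²(L-x)(2bL-(3b+a)(L-x))/(2L³EI)  [x>a] = 19·(4/3)²·(4-(8/5))·(2·(8/3)·4-(3·(8/3)+(4/3))·(4-(8/5)))/(2·4³·200000) = -19/5625000 rad
Load 3 — applied couple M₀=-9 kN·m at a=1 m (b=L-a=3):
  θ_3 = (R_Ax²/2 - M_Ax - M₀(x-a))/EI  [x>a] with R_A=-81/32, M_A=27/16 = ((-81/32)·(8/5)²/2 - (27/16)·(8/5) - (-9)·((8/5)-1))/200000 = -27/10000000 rad
Load 4 — triangular load w₀=17 kN/m (0→w₀ over full span):
  θ_4 = -w₀(2x(L-x)(L-2x)(x+2L)+x²(L-x)²)/(120LEI) = -17·(2·(8/5)·(4-(8/5))·(4-2·(8/5))·((8/5)+2·4)+(8/5)²·(4-(8/5))²)/(120·4·200000) = -51/3906250 rad
Superposition: θ = Σ θ_i = -77611/2250000000 rad ≈ -0.000034 rad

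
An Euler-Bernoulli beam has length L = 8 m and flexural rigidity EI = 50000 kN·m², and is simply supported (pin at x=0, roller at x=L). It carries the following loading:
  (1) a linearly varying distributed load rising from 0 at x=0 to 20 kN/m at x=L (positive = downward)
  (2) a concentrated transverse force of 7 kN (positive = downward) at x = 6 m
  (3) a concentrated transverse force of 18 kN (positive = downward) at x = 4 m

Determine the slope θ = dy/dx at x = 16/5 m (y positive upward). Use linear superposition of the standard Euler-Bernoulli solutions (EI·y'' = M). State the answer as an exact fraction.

θ(16/5) = -242911/112500000 rad

Load 1 — triangular load w₀=20 kN/m (0→w₀ over full span):
  θ_1 = -w₀(7L⁴-30L²x²+15x⁴)/(360LEI) = -20·(7·8⁴-30·8²·(16/5)²+15·(16/5)⁴)/(360·8·50000) = -5168/3515625 rad
Load 2 — point force P=7 kN at a=6 m (b=L-a=2):
  θ_2 = -Pb(L²-b²-3x²)/(6LEI)  [x≤a] = -7·2·(8²-2²-3·(16/5)²)/(6·8·50000) = -427/2500000 rad
Load 3 — point force P=18 kN at a=4 m (b=L-a=4):
  θ_3 = -Pb(L²-b²-3x²)/(6LEI)  [x≤a] = -18·4·(8²-4²-3·(16/5)²)/(6·8·50000) = -81/156250 rad
Superposition: θ = Σ θ_i = -242911/112500000 rad ≈ -0.002159 rad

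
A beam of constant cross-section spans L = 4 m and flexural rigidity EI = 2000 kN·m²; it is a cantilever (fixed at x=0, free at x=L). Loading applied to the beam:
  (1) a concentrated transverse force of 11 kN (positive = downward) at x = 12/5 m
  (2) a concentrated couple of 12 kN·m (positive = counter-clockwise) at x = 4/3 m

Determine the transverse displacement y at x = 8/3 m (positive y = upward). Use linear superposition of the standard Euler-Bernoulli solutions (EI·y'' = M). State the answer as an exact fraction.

y(8/3) = -212/15625 m

Load 1 — point force P=11 kN at a=12/5 m (b=L-a=8/5):
  y_1 = -Pa²(3x-a)/(6EI)  [x>a] = -11·(12/5)²·(3·(8/3)-(12/5))/(6·2000) = -462/15625 m
Load 2 — applied couple M₀=12 kN·m at a=4/3 m (b=L-a=8/3):
  y_2 = M₀a(2x-a)/(2EI)  [x>a] = 12·(4/3)·(2·(8/3)-(4/3))/(2·2000) = 2/125 m
Superposition: y = Σ y_i = -212/15625 m ≈ -0.013568 m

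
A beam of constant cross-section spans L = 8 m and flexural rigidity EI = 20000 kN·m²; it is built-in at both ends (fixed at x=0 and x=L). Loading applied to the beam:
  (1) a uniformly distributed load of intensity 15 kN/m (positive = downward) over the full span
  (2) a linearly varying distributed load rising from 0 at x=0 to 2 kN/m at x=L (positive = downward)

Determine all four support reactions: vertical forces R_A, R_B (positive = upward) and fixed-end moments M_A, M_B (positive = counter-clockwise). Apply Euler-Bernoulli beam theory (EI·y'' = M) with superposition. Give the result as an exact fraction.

R_A = 312/5 kN, M_A = 1264/15 kN·m, R_B = 328/5 kN, M_B = -432/5 kN·m

Load 1 — uniform load w=15 kN/m over full span:
  R_A = wL/2 = 15·8/2 = 60 kN
  M_A = wL²/12 = 15·8²/12 = 80 kN·m
  R_B = wL/2 = 15·8/2 = 60 kN
  M_B = -wL²/12 = -15·8²/12 = -80 kN·m
Load 2 — triangular load w₀=2 kN/m (0→w₀ over full span):
  R_A = 3w₀L/20 = 3·2·8/20 = 12/5 kN
  M_A = w₀L²/30 = 2·8²/30 = 64/15 kN·m
  R_B = 7w₀L/20 = 7·2·8/20 = 28/5 kN
  M_B = -w₀L²/20 = -2·8²/20 = -32/5 kN·m
Superposition: R_A = 312/5 kN, M_A = 1264/15 kN·m, R_B = 328/5 kN, M_B = -432/5 kN·m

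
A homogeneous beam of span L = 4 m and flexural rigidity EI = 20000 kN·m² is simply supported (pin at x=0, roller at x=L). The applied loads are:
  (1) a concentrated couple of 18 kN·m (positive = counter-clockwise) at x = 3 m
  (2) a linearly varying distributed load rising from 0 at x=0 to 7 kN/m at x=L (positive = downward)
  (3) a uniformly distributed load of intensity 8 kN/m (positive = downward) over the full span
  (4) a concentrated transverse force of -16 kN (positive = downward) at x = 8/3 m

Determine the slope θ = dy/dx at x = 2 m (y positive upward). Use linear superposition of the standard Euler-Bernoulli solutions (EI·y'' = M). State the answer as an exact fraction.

Load 1 — applied couple M₀=18 kN·m at a=3 m (b=L-a=1):
  θ_1 = (M₀x²/(2L)+C₁)/EI  [x≤a] with C₁=M₀(3b²-L²)/(6L)=-39/4 = (18·2²/(2·4)+(-39/4))/20000 = -3/80000 rad
Load 2 — triangular load w₀=7 kN/m (0→w₀ over full span):
  θ_2 = -w₀(7L⁴-30L²x²+15x⁴)/(360LEI) = -7·(7·4⁴-30·4²·2²+15·2⁴)/(360·4·20000) = -49/1800000 rad
Load 3 — uniform load w=8 kN/m over full span:
  θ_3 = -w(L³-6Lx²+4x³)/(24EI) = -8·(4³-6·4·2²+4·2³)/(24·20000) = 0 rad
Load 4 — point force P=-16 kN at a=8/3 m (b=L-a=4/3):
  θ_4 = -Pb(L²-b²-3x²)/(6LEI)  [x≤a] = -(-16)·(4/3)·(4²-(4/3)²-3·2²)/(6·4·20000) = 1/10125 rad
Superposition: θ = Σ θ_i = 1103/32400000 rad ≈ 0.000034 rad

θ(2) = 1103/32400000 rad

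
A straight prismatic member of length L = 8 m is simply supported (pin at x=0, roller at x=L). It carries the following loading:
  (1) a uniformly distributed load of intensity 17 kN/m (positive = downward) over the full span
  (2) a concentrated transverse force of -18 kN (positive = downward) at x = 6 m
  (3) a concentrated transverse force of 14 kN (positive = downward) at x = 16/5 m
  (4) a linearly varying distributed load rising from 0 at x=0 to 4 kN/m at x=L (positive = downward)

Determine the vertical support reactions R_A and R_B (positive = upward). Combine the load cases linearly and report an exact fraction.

R_A = 2317/30 kN, R_B = 2123/30 kN

Load 1 — uniform load w=17 kN/m over full span:
  R_A = wL/2 = 17·8/2 = 68 kN
  R_B = wL/2 = 17·8/2 = 68 kN
Load 2 — point force P=-18 kN at a=6 m (b=L-a=2):
  R_A = Pb/L = (-18)·2/8 = -9/2 kN
  R_B = Pa/L = (-18)·6/8 = -27/2 kN
Load 3 — point force P=14 kN at a=16/5 m (b=L-a=24/5):
  R_A = Pb/L = 14·(24/5)/8 = 42/5 kN
  R_B = Pa/L = 14·(16/5)/8 = 28/5 kN
Load 4 — triangular load w₀=4 kN/m (0→w₀ over full span):
  R_A = w₀L/6 = 4·8/6 = 16/3 kN
  R_B = w₀L/3 = 4·8/3 = 32/3 kN
Superposition: R_A = 2317/30 kN, R_B = 2123/30 kN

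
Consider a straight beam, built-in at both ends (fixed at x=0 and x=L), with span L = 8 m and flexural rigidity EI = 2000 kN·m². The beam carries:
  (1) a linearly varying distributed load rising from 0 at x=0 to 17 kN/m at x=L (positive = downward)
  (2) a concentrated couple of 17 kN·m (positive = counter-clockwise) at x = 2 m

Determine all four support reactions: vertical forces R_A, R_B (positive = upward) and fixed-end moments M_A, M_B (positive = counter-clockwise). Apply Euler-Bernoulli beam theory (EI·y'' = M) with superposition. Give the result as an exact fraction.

Load 1 — triangular load w₀=17 kN/m (0→w₀ over full span):
  R_A = 3w₀L/20 = 3·17·8/20 = 102/5 kN
  M_A = w₀L²/30 = 17·8²/30 = 544/15 kN·m
  R_B = 7w₀L/20 = 7·17·8/20 = 238/5 kN
  M_B = -w₀L²/20 = -17·8²/20 = -272/5 kN·m
Load 2 — applied couple M₀=17 kN·m at a=2 m (b=L-a=6):
  R_A = 6M₀ab/L³ = 6·17·2·6/8³ = 153/64 kN
  M_A = M₀b(2a-b)/L² = 17·6·(2·2-6)/8² = -51/16 kN·m
  R_B = -6M₀ab/L³ = -6·17·2·6/8³ = -153/64 kN
  M_B = M₀a(2b-a)/L² = 17·2·(2·6-2)/8² = 85/16 kN·m
Superposition: R_A = 7293/320 kN, M_A = 7939/240 kN·m, R_B = 14467/320 kN, M_B = -3927/80 kN·m

R_A = 7293/320 kN, M_A = 7939/240 kN·m, R_B = 14467/320 kN, M_B = -3927/80 kN·m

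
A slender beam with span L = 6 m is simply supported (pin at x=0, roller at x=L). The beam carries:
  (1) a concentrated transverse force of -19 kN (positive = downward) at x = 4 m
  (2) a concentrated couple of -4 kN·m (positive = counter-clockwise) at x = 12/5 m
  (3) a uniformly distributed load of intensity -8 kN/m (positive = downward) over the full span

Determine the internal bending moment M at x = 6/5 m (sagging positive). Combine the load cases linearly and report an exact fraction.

M(6/5) = -786/25 kN·m

Load 1 — point force P=-19 kN at a=4 m (b=L-a=2):
  M_1 = Pbx/L  [x≤a] = (-19)·2·(6/5)/6 = -38/5 kN·m
Load 2 — applied couple M₀=-4 kN·m at a=12/5 m (b=L-a=18/5):
  M_2 = M₀x/L  [x≤a] = (-4)·(6/5)/6 = -4/5 kN·m
Load 3 — uniform load w=-8 kN/m over full span:
  M_3 = wx(L-x)/2 = (-8)·(6/5)·(6-(6/5))/2 = -576/25 kN·m
Superposition: M = Σ M_i = -786/25 kN·m ≈ -31.440000 kN·m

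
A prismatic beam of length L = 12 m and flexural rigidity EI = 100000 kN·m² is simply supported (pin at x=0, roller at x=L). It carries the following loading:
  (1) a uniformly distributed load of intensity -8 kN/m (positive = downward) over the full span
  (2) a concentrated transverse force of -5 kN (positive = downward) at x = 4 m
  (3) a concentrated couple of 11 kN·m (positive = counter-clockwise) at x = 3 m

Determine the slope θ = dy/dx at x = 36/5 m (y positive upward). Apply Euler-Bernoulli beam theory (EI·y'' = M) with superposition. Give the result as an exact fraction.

Load 1 — uniform load w=-8 kN/m over full span:
  θ_1 = -w(L³-6Lx²+4x³)/(24EI) = -(-8)·(12³-6·12·(36/5)²+4·(36/5)³)/(24·100000) = -666/390625 rad
Load 2 — point force P=-5 kN at a=4 m (b=L-a=8):
  θ_2 = -Pa(2L²-6Lx+3x²+a²)/(6LEI)  [x>a] = -(-5)·4·(2·12²-6·12·(36/5)+3·(36/5)²+4²)/(6·12·100000) = -23/140625 rad
Load 3 — applied couple M₀=11 kN·m at a=3 m (b=L-a=9):
  θ_3 = (M₀x²/(2L)-M₀(x-a)+C₁)/EI  [x>a] with C₁=M₀(3b²-L²)/(6L)=121/8 = (11·(36/5)²/(2·12)-11·((36/5)-3)+(121/8))/100000 = -1463/20000000 rad
Superposition: θ = Σ θ_i = -1747499/900000000 rad ≈ -0.001942 rad

θ(36/5) = -1747499/900000000 rad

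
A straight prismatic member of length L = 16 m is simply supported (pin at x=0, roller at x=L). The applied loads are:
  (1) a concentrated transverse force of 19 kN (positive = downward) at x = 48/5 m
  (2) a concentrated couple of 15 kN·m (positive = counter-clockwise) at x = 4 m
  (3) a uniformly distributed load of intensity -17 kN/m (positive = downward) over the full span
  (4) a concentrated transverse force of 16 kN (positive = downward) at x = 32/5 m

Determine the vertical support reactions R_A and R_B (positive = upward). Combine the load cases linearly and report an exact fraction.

Load 1 — point force P=19 kN at a=48/5 m (b=L-a=32/5):
  R_A = Pb/L = 19·(32/5)/16 = 38/5 kN
  R_B = Pa/L = 19·(48/5)/16 = 57/5 kN
Load 2 — applied couple M₀=15 kN·m at a=4 m (b=L-a=12):
  R_A = M₀/L = 15/16 kN
  R_B = -M₀/L = -15/16 kN
Load 3 — uniform load w=-17 kN/m over full span:
  R_A = wL/2 = (-17)·16/2 = -136 kN
  R_B = wL/2 = (-17)·16/2 = -136 kN
Load 4 — point force P=16 kN at a=32/5 m (b=L-a=48/5):
  R_A = Pb/L = 16·(48/5)/16 = 48/5 kN
  R_B = Pa/L = 16·(32/5)/16 = 32/5 kN
Superposition: R_A = -9429/80 kN, R_B = -9531/80 kN

R_A = -9429/80 kN, R_B = -9531/80 kN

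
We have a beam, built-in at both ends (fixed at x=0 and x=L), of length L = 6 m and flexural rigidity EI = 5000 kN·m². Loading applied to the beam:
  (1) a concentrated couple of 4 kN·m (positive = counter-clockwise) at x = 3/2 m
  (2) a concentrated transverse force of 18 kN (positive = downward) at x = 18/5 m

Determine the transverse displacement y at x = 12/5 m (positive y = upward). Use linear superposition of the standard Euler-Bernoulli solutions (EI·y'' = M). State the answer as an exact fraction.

y(12/5) = -406053/156250000 m

Load 1 — applied couple M₀=4 kN·m at a=3/2 m (b=L-a=9/2):
  y_1 = (R_Ax³/6 - M_Ax²/2 - M₀(x-a)²/2)/EI  [x>a] with R_A=3/4, M_A=-3/4 = ((3/4)·(12/5)³/6 - (-3/4)·(12/5)²/2 - 4·((12/5)-(3/2))²/2)/5000 = 567/1250000 m
Load 2 — point force P=18 kN at a=18/5 m (b=L-a=12/5):
  y_2 = -Pb²x²(3aL-(3a+b)x)/(6L³EI)  [x≤a] = -18·(12/5)²·(12/5)²·(3·(18/5)·6-(3·(18/5)+(12/5))·(12/5))/(6·6³·5000) = -29808/9765625 m
Superposition: y = Σ y_i = -406053/156250000 m ≈ -0.002599 m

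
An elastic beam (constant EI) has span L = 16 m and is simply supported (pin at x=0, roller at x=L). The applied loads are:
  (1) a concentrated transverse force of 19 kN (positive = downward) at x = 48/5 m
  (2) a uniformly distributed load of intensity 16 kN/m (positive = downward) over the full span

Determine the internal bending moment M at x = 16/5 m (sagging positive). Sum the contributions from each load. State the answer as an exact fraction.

Load 1 — point force P=19 kN at a=48/5 m (b=L-a=32/5):
  M_1 = Pbx/L  [x≤a] = 19·(32/5)·(16/5)/16 = 608/25 kN·m
Load 2 — uniform load w=16 kN/m over full span:
  M_2 = wx(L-x)/2 = 16·(16/5)·(16-(16/5))/2 = 8192/25 kN·m
Superposition: M = Σ M_i = 352 kN·m ≈ 352.000000 kN·m

M(16/5) = 352 kN·m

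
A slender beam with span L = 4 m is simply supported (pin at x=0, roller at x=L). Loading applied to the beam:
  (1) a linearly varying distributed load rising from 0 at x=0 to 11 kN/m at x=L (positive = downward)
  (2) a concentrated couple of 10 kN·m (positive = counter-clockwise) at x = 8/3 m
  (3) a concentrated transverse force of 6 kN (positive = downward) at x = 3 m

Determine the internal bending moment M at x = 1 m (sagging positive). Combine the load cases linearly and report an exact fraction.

Load 1 — triangular load w₀=11 kN/m (0→w₀ over full span):
  M_1 = w₀Lx/6 - w₀x³/(6L) = 11·4·1/6 - 11·1³/(6·4) = 55/8 kN·m
Load 2 — applied couple M₀=10 kN·m at a=8/3 m (b=L-a=4/3):
  M_2 = M₀x/L  [x≤a] = 10·1/4 = 5/2 kN·m
Load 3 — point force P=6 kN at a=3 m (b=L-a=1):
  M_3 = Pbx/L  [x≤a] = 6·1·1/4 = 3/2 kN·m
Superposition: M = Σ M_i = 87/8 kN·m ≈ 10.875000 kN·m

M(1) = 87/8 kN·m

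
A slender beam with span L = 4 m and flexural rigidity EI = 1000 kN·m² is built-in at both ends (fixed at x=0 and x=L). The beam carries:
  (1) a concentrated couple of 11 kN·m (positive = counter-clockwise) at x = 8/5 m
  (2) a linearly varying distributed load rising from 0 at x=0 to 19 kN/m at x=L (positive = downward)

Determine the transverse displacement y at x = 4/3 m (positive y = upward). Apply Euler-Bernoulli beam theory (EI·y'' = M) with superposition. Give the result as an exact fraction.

Load 1 — applied couple M₀=11 kN·m at a=8/5 m (b=L-a=12/5):
  y_1 = (R_Ax³/6 - M_Ax²/2)/EI  [x≤a] with R_A=99/25, M_A=33/25 = ((99/25)·(4/3)³/6 - (33/25)·(4/3)²/2)/1000 = 11/28125 m
Load 2 — triangular load w₀=19 kN/m (0→w₀ over full span):
  y_2 = -w₀x²(L-x)²(x+2L)/(120LEI) = -19·(4/3)²·(4-(4/3))²·((4/3)+2·4)/(120·4·1000) = -2128/455625 m
Superposition: y = Σ y_i = -9749/2278125 m ≈ -0.004279 m

y(4/3) = -9749/2278125 m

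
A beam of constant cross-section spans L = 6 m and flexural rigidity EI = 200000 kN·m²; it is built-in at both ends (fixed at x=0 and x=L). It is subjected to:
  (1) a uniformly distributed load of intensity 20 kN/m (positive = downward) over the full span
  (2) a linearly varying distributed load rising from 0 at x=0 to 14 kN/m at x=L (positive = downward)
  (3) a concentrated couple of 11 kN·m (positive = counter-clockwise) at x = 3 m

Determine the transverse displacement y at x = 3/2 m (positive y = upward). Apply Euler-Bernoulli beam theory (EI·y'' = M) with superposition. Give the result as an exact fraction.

y(3/2) = -65889/256000000 m

Load 1 — uniform load w=20 kN/m over full span:
  y_1 = -wx²(L-x)²/(24EI) = -20·(3/2)²·(6-(3/2))²/(24·200000) = -243/1280000 m
Load 2 — triangular load w₀=14 kN/m (0→w₀ over full span):
  y_2 = -w₀x²(L-x)²(x+2L)/(120LEI) = -14·(3/2)²·(6-(3/2))²·((3/2)+2·6)/(120·6·200000) = -15309/256000000 m
Load 3 — applied couple M₀=11 kN·m at a=3 m (b=L-a=3):
  y_3 = (R_Ax³/6 - M_Ax²/2)/EI  [x≤a] with R_A=11/4, M_A=11/4 = ((11/4)·(3/2)³/6 - (11/4)·(3/2)²/2)/200000 = -99/12800000 m
Superposition: y = Σ y_i = -65889/256000000 m ≈ -0.000257 m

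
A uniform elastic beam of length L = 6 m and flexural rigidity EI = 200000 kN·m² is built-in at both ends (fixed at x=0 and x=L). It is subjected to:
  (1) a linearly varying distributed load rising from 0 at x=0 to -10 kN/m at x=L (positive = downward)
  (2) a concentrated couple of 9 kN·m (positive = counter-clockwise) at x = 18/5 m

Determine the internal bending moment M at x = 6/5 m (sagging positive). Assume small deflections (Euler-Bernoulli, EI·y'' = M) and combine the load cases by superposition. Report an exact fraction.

M(6/5) = 174/125 kN·m

Load 1 — triangular load w₀=-10 kN/m (0→w₀ over full span):
  M_1 = 3w₀Lx/20 - w₀L²/30 - w₀x³/(6L) = 3·(-10)·6·(6/5)/20 - (-10)·6²/30 - (-10)·(6/5)³/(6·6) = 42/25 kN·m
Load 2 — applied couple M₀=9 kN·m at a=18/5 m (b=L-a=12/5):
  M_2 = R_Ax - M_A  [x≤a] with R_A=54/25, M_A=72/25 = (54/25)·(6/5) - (72/25) = -36/125 kN·m
Superposition: M = Σ M_i = 174/125 kN·m ≈ 1.392000 kN·m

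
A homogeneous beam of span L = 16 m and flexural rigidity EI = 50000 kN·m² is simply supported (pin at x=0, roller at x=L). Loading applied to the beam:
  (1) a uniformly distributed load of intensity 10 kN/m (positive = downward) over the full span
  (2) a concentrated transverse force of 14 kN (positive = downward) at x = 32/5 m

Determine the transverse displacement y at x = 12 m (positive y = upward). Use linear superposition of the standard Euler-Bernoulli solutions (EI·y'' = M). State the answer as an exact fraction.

Load 1 — uniform load w=10 kN/m over full span:
  y_1 = -wx(L³-2Lx²+x³)/(24EI) = -10·12·(16³-2·16·12²+12³)/(24·50000) = -76/625 m
Load 2 — point force P=14 kN at a=32/5 m (b=L-a=48/5):
  y_2 = -Pa(L-x)(2Lx-a²-x²)/(6LEI)  [x>a] = -14·(32/5)·(16-12)·(2·16·12-(32/5)²-12²)/(6·16·50000) = -17416/1171875 m
Superposition: y = Σ y_i = -159916/1171875 m ≈ -0.136462 m

y(12) = -159916/1171875 m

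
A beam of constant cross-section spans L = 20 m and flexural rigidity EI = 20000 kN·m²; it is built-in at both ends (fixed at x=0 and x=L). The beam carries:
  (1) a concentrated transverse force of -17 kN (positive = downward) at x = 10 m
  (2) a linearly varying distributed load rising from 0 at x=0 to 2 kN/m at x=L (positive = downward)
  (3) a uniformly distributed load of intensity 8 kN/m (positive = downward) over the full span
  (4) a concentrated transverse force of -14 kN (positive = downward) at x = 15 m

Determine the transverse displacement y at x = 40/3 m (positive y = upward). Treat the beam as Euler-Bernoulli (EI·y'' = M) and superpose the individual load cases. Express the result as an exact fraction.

y(40/3) = -1573/14580 m

Load 1 — point force P=-17 kN at a=10 m (b=L-a=10):
  y_1 = -Pa²(L-x)²(3bL-(3b+a)(L-x))/(6L³EI)  [x>a] = -(-17)·10²·(20-(40/3))²·(3·10·20-(3·10+10)·(20-(40/3)))/(6·20³·20000) = 17/648 m
Load 2 — triangular load w₀=2 kN/m (0→w₀ over full span):
  y_2 = -w₀x²(L-x)²(x+2L)/(120LEI) = -2·(40/3)²·(20-(40/3))²·((40/3)+2·20)/(120·20·20000) = -64/3645 m
Load 3 — uniform load w=8 kN/m over full span:
  y_3 = -wx²(L-x)²/(24EI) = -8·(40/3)²·(20-(40/3))²/(24·20000) = -32/243 m
Load 4 — point force P=-14 kN at a=15 m (b=L-a=5):
  y_4 = -Pb²x²(3aL-(3a+b)x)/(6L³EI)  [x≤a] = -(-14)·5²·(40/3)²·(3·15·20-(3·15+5)·(40/3))/(6·20³·20000) = 49/3240 m
Superposition: y = Σ y_i = -1573/14580 m ≈ -0.107888 m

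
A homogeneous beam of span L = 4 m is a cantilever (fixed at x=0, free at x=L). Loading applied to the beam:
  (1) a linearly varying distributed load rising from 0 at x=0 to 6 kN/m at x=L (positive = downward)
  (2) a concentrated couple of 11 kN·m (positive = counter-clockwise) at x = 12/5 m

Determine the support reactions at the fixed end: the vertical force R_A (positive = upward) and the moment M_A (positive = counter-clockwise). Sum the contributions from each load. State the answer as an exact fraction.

R_A = 12 kN, M_A = 21 kN·m

Load 1 — triangular load w₀=6 kN/m (0→w₀ over full span):
  R_A = w₀L/2 = 6·4/2 = 12 kN
  M_A = w₀L²/3 = 6·4²/3 = 32 kN·m
Load 2 — applied couple M₀=11 kN·m at a=12/5 m (b=L-a=8/5):
  R_A = 0 kN
  M_A = -M₀ = -11 kN·m
Superposition: R_A = 12 kN, M_A = 21 kN·m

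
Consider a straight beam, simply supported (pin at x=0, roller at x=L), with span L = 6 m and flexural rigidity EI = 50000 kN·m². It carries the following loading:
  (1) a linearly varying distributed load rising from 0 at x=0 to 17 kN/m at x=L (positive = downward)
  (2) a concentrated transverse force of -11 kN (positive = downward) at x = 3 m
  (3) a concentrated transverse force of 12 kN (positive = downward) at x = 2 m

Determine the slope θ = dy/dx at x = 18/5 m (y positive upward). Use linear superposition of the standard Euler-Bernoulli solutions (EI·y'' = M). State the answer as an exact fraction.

Load 1 — triangular load w₀=17 kN/m (0→w₀ over full span):
  θ_1 = -w₀(7L⁴-30L²x²+15x⁴)/(360LEI) = -17·(7·6⁴-30·6²·(18/5)²+15·(18/5)⁴)/(360·6·50000) = 1479/3906250 rad
Load 2 — point force P=-11 kN at a=3 m (b=L-a=3):
  θ_2 = -Pa(2L²-6Lx+3x²+a²)/(6LEI)  [x>a] = -(-11)·3·(2·6²-6·6·(18/5)+3·(18/5)²+3²)/(6·6·50000) = -891/5000000 rad
Load 3 — point force P=12 kN at a=2 m (b=L-a=4):
  θ_3 = -Pa(2L²-6Lx+3x²+a²)/(6LEI)  [x>a] = -12·2·(2·6²-6·6·(18/5)+3·(18/5)²+2²)/(6·6·50000) = 46/234375 rad
Superposition: θ = Σ θ_i = 148759/375000000 rad ≈ 0.000397 rad

θ(18/5) = 148759/375000000 rad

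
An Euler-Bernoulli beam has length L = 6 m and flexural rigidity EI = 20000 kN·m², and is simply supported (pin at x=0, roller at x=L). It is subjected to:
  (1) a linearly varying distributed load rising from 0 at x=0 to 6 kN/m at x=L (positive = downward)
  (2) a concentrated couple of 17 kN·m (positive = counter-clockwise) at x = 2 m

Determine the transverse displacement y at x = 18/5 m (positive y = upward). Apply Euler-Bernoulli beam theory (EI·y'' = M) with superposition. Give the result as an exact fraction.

Load 1 — triangular load w₀=6 kN/m (0→w₀ over full span):
  y_1 = -w₀x(7L⁴-10L²x²+3x⁴)/(360LEI) = -6·(18/5)·(7·6⁴-10·6²·(18/5)²+3·(18/5)⁴)/(360·6·20000) = -23976/9765625 m
Load 2 — applied couple M₀=17 kN·m at a=2 m (b=L-a=4):
  y_2 = (M₀x³/(6L)-M₀(x-a)²/2+C₁x)/EI  [x>a] with C₁=M₀(3b²-L²)/(6L)=17/3 = (17·(18/5)³/(6·6)-17·((18/5)-2)²/2+(17/3)·(18/5))/20000 = 323/312500 m
Superposition: y = Σ y_i = -55529/39062500 m ≈ -0.001422 m

y(18/5) = -55529/39062500 m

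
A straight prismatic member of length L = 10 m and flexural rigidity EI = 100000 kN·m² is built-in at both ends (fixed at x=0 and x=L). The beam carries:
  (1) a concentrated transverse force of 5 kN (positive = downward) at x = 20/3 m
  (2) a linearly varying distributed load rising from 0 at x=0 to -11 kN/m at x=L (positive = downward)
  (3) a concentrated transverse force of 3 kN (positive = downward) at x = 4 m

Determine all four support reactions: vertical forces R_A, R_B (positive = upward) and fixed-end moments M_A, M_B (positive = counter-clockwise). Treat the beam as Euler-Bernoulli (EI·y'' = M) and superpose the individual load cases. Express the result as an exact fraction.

Load 1 — point force P=5 kN at a=20/3 m (b=L-a=10/3):
  R_A = Pb²(3a+b)/L³ = 5·(10/3)²·(3·(20/3)+(10/3))/10³ = 35/27 kN
  M_A = Pab²/L² = 5·(20/3)·(10/3)²/10² = 100/27 kN·m
  R_B = Pa²(a+3b)/L³ = 5·(20/3)²·((20/3)+3·(10/3))/10³ = 100/27 kN
  M_B = -Pa²b/L² = -5·(20/3)²·(10/3)/10² = -200/27 kN·m
Load 2 — triangular load w₀=-11 kN/m (0→w₀ over full span):
  R_A = 3w₀L/20 = 3·(-11)·10/20 = -33/2 kN
  M_A = w₀L²/30 = (-11)·10²/30 = -110/3 kN·m
  R_B = 7w₀L/20 = 7·(-11)·10/20 = -77/2 kN
  M_B = -w₀L²/20 = -(-11)·10²/20 = 55 kN·m
Load 3 — point force P=3 kN at a=4 m (b=L-a=6):
  R_A = Pb²(3a+b)/L³ = 3·6²·(3·4+6)/10³ = 243/125 kN
  M_A = Pab²/L² = 3·4·6²/10² = 108/25 kN·m
  R_B = Pa²(a+3b)/L³ = 3·4²·(4+3·6)/10³ = 132/125 kN
  M_B = -Pa²b/L² = -3·4²·6/10² = -72/25 kN·m
Superposition: R_A = -89503/6750 kN, M_A = -19334/675 kN·m, R_B = -227747/6750 kN, M_B = 30181/675 kN·m

R_A = -89503/6750 kN, M_A = -19334/675 kN·m, R_B = -227747/6750 kN, M_B = 30181/675 kN·m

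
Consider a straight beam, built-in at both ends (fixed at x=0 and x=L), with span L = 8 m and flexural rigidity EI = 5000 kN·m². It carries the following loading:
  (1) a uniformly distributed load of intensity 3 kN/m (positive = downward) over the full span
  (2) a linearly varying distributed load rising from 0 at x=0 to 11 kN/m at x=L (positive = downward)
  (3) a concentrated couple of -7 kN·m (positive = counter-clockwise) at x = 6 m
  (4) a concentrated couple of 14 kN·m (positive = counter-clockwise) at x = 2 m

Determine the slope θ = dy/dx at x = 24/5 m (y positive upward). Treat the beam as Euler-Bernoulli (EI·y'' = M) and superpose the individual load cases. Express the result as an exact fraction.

θ(24/5) = 6497/3125000 rad

Load 1 — uniform load w=3 kN/m over full span:
  θ_1 = -wx(L-x)(L-2x)/(12EI) = -3·(24/5)·(8-(24/5))·(8-2·(24/5))/(12·5000) = 96/78125 rad
Load 2 — triangular load w₀=11 kN/m (0→w₀ over full span):
  θ_2 = -w₀(2x(L-x)(L-2x)(x+2L)+x²(L-x)²)/(120LEI) = -11·(2·(24/5)·(8-(24/5))·(8-2·(24/5))·((24/5)+2·8)+(24/5)²·(8-(24/5))²)/(120·8·5000) = 704/390625 rad
Load 3 — applied couple M₀=-7 kN·m at a=6 m (b=L-a=2):
  θ_3 = (R_Ax²/2 - M_Ax)/EI  [x≤a] with R_A=-63/64, M_A=-35/16 = ((-63/64)·(24/5)²/2 - (-35/16)·(24/5))/5000 = -21/125000 rad
Load 4 — applied couple M₀=14 kN·m at a=2 m (b=L-a=6):
  θ_4 = (R_Ax²/2 - M_Ax - M₀(x-a))/EI  [x>a] with R_A=63/32, M_A=-21/8 = ((63/32)·(24/5)²/2 - (-21/8)·(24/5) - 14·((24/5)-2))/5000 = -49/62500 rad
Superposition: θ = Σ θ_i = 6497/3125000 rad ≈ 0.002079 rad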